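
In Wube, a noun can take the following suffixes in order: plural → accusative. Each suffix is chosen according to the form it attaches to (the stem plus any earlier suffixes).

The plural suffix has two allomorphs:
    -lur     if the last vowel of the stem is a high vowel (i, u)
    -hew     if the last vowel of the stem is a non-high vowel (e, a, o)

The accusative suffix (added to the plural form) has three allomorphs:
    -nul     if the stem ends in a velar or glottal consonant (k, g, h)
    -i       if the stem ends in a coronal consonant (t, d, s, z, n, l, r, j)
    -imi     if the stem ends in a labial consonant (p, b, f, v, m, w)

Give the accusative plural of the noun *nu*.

nuluri

*nu* — last vowel /u/ (a high vowel) → -lur → *nulur*.
The plural form *nulur*: final consonant = /r/, coronal → -i → *nuluri*.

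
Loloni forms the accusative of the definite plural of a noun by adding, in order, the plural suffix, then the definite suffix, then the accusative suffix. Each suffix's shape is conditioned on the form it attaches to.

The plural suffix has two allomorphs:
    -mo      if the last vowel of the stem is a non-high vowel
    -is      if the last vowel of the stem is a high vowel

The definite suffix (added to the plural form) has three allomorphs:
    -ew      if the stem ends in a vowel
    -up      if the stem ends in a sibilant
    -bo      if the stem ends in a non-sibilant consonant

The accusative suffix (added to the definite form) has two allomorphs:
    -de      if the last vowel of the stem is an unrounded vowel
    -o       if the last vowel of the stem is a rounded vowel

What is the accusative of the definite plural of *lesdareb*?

*lesdareb*: last vowel = /e/, a non-high vowel → -mo → *lesdarebmo*.
The plural form *lesdarebmo* — final sound /o/ (a vowel) → -ew → *lesdarebmoew*.
The definite form *lesdarebmoew* — last vowel /e/ (an unrounded vowel) → -de → *lesdarebmoewde*.

lesdarebmoewde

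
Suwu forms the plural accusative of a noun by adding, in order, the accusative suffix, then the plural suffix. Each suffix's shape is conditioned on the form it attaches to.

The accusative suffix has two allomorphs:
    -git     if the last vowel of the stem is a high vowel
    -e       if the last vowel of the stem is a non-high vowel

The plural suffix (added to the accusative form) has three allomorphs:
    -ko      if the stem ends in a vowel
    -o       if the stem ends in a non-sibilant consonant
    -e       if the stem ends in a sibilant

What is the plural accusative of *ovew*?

oveweko

The last vowel of *ovew* is /e/, which is a non-high vowel, so the accusative suffix is -e, giving *ovewe*.
The accusative form *ovewe*: final sound = /e/, a vowel → -ko → *oveweko*.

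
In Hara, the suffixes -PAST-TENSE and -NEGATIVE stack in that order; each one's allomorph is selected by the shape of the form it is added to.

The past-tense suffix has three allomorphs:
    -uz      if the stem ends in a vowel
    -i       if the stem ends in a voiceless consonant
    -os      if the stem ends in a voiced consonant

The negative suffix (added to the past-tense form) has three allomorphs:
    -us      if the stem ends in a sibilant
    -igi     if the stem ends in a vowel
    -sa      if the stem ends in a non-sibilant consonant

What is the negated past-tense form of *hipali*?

*hipali* — final sound /i/ (a vowel) → -uz → *hipaliuz*.
The past-tense form *hipaliuz* — final sound /z/ (a sibilant) → -us → *hipaliuzus*.

hipaliuzus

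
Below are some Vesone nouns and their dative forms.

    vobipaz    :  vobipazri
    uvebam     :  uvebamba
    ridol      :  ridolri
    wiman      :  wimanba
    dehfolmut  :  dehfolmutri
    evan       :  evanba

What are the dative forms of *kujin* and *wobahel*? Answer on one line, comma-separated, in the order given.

Looking at the final consonant of each stem: -ba when the stem ends in a nasal (*uvebam*, *wiman*, *evan*); -ri when the stem ends in a non-nasal consonant (*vobipaz*, *ridol*, *dehfolmut*).
*kujin*: final consonant = /n/, a nasal → -ba → *kujinba*.
*wobahel* — final consonant /l/ (non-nasal) → -ri → *wobahelri*.

kujinba, wobahelri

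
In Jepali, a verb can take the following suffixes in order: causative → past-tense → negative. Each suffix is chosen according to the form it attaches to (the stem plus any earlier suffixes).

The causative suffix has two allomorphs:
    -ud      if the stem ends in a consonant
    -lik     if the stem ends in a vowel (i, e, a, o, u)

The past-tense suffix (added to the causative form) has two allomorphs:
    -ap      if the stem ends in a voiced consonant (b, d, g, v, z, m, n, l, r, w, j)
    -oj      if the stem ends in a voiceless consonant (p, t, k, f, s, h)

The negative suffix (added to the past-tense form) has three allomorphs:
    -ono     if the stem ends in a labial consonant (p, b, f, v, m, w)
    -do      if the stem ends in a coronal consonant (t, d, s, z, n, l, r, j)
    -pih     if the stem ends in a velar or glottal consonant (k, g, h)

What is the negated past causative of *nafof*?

*nafof* — final sound /f/ (a consonant) → -ud → *nafofud*.
The causative form *nafofud* — final consonant /d/ (voiced) → -ap → *nafofudap*.
The final consonant of the past-tense form *nafofudap* is /p/, which is labial, so the negative suffix is -ono, giving *nafofudapono*.

nafofudapono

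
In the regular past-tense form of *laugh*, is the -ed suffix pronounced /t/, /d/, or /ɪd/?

The stem *laugh* ends in a voiceless consonant other than /t/.
The -ed suffix is realized as /ɪd/ after /t, d/; as /t/ after other voiceless consonants; and as /d/ after other voiced sounds.
So -ed on *laugh* is pronounced /t/.

/t/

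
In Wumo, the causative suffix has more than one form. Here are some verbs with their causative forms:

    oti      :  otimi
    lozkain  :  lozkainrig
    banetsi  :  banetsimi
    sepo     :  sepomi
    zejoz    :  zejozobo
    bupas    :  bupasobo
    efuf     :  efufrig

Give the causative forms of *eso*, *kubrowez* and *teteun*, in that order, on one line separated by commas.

The pattern is sibilance of the final sound: -obo when the stem ends in a sibilant (*zejoz*, *bupas*); -rig when the stem ends in a non-sibilant consonant (*lozkain*, *efuf*); -mi when the stem ends in a vowel (*oti*, *banetsi*, *sepo*).
The final sound of *eso* is /o/, which is a vowel, so the suffix is -mi, giving *esomi*.
*kubrowez*: final sound = /z/, a sibilant → -obo → *kubrowezobo*.
*teteun*: final sound = /n/, a non-sibilant consonant → -rig → *teteunrig*.

esomi, kubrowezobo, teteunrig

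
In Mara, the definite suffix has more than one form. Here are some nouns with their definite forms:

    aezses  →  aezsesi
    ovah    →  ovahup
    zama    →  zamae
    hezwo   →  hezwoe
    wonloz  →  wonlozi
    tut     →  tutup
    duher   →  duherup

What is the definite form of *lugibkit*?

The suffix is conditioned by the final sound: -i when the stem ends in a sibilant (*aezses*, *wonloz*); -up when the stem ends in a non-sibilant consonant (*ovah*, *tut*, *duher*); -e when the stem ends in a vowel (*zama*, *hezwo*).
Since the final sound of *lugibkit* is /t/ (a non-sibilant consonant), it takes -up, giving *lugibkitup*.

lugibkitup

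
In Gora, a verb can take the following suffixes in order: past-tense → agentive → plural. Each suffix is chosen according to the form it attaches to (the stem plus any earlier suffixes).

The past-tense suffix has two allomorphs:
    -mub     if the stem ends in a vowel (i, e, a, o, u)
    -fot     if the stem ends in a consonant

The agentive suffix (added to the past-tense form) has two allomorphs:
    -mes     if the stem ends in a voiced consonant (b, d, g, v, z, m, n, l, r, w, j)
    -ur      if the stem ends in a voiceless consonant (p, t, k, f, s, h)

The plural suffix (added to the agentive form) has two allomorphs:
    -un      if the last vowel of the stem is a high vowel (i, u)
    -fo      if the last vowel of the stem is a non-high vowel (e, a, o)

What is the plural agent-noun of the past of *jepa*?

*jepa* — final sound /a/ (a vowel) → -mub → *jepamub*.
The final consonant of the past-tense form *jepamub* is /b/, which is voiced, so the agentive suffix is -mes, giving *jepamubmes*.
The agentive form *jepamubmes* — last vowel /e/ (a non-high vowel) → -fo → *jepamubmesfo*.

jepamubmesfo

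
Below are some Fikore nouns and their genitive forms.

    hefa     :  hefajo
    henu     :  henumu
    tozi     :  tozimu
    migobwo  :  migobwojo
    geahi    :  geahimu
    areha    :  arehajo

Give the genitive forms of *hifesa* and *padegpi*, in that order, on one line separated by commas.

The suffix is conditioned by the last vowel: -mu when the last vowel of the stem is a high vowel (*henu*, *tozi*, *geahi*); -jo when the last vowel of the stem is a non-high vowel (*hefa*, *migobwo*, *areha*).
The last vowel of *hifesa* is /a/, which is a non-high vowel, so the suffix is -jo, giving *hifesajo*.
Since the last vowel of *padegpi* is /i/ (a high vowel), it takes -mu, giving *padegpimu*.

hifesajo, padegpimu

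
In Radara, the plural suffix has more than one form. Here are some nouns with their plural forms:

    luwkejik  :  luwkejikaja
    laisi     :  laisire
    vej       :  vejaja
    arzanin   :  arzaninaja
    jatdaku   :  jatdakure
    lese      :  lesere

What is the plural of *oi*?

The pattern is consonant vs. vowel: -aja when the stem ends in a consonant (*luwkejik*, *vej*, *arzanin*); -re when the stem ends in a vowel (*laisi*, *jatdaku*, *lese*).
*oi*: final sound = /i/, a vowel → -re → *oire*.

oire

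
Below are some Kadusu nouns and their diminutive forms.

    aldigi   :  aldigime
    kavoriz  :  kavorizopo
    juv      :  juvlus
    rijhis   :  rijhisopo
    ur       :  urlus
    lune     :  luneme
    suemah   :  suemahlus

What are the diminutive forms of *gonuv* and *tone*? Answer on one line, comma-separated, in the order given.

Looking at the final sound of each stem: -opo when the stem ends in a sibilant (*kavoriz*, *rijhis*); -lus when the stem ends in a non-sibilant consonant (*juv*, *ur*, *suemah*); -me when the stem ends in a vowel (*aldigi*, *lune*).
*gonuv* — final sound /v/ (a non-sibilant consonant) → -lus → *gonuvlus*.
*tone*: final sound = /e/, a vowel → -me → *toneme*.

gonuvlus, toneme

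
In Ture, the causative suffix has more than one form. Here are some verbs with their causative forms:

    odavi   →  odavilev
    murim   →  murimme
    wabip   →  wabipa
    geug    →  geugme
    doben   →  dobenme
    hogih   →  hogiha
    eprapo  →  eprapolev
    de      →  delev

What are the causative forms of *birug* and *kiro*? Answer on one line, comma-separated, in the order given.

Looking at the final sound of each stem: -a when the stem ends in a voiceless consonant (*wabip*, *hogih*); -me when the stem ends in a voiced consonant (*murim*, *geug*, *doben*); -lev when the stem ends in a vowel (*odavi*, *eprapo*, *de*).
*birug*: final sound = /g/, a voiced consonant → -me → *birugme*.
The final sound of *kiro* is /o/, which is a vowel, so the suffix is -lev, giving *kirolev*.

birugme, kirolev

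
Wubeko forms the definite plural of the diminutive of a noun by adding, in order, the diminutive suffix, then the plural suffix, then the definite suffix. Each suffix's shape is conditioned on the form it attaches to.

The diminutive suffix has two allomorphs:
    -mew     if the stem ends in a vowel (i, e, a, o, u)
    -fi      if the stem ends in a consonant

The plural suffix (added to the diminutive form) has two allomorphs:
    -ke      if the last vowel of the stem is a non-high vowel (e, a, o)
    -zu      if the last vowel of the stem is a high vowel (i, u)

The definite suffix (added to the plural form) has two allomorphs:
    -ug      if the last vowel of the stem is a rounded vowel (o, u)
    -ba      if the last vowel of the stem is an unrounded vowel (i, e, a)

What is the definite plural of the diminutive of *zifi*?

zifimewkeba

*zifi* — final sound /i/ (a vowel) → -mew → *zifimew*.
The diminutive form *zifimew*: last vowel = /e/, a non-high vowel → -ke → *zifimewke*.
The last vowel of the plural form *zifimewke* is /e/, which is an unrounded vowel, so the definite suffix is -ba, giving *zifimewkeba*.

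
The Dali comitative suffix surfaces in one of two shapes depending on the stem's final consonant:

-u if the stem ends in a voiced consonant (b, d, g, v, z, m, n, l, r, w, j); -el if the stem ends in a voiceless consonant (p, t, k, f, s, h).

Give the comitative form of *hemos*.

The final consonant of *hemos* is /s/, which is voiceless, so the suffix is -el, giving *hemosel*.

hemosel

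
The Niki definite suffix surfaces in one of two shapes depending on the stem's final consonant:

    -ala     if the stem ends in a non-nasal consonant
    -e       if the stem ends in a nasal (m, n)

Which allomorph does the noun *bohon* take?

Since the final consonant of *bohon* is /n/ (a nasal), it takes -e.

-e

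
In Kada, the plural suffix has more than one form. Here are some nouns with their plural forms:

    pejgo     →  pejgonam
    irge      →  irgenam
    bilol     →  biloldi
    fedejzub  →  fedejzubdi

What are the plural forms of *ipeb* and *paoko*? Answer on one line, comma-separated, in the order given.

ipebdi, paokonam

The pattern is consonant vs. vowel: -di when the stem ends in a consonant (*bilol*, *fedejzub*); -nam when the stem ends in a vowel (*pejgo*, *irge*).
*ipeb* — final sound /b/ (a consonant) → -di → *ipebdi*.
The final sound of *paoko* is /o/, which is a vowel, so the suffix is -nam, giving *paokonam*.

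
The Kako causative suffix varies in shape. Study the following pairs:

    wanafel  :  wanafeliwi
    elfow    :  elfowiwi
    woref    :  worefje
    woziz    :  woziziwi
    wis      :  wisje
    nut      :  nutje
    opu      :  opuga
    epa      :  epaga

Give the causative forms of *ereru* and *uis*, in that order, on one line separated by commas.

ereruga, uisje

The alternation tracks the final sound of the stem — -je when the stem ends in a voiceless consonant (*woref*, *wis*, *nut*); -iwi when the stem ends in a voiced consonant (*wanafel*, *elfow*, *woziz*); -ga when the stem ends in a vowel (*opu*, *epa*).
Since the final sound of *ereru* is /u/ (a vowel), it takes -ga, giving *ereruga*.
The final sound of *uis* is /s/, which is a voiceless consonant, so the suffix is -je, giving *uisje*.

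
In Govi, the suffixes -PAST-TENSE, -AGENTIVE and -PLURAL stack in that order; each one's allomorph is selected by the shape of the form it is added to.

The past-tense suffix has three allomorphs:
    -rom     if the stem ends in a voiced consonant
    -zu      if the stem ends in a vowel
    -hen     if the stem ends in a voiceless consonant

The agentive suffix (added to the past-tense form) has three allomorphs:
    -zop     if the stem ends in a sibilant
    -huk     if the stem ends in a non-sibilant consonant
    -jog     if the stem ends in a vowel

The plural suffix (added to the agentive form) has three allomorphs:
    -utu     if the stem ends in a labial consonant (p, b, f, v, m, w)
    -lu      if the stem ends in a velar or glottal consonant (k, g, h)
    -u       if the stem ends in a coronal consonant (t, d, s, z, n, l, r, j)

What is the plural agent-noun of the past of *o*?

ozujoglu

*o*: final sound = /o/, a vowel → -zu → *ozu*.
Since the final sound of the past-tense form *ozu* is /u/ (a vowel), it takes -jog, giving *ozujog*.
The final consonant of the agentive form *ozujog* is /g/, which is velar/glottal, so the plural suffix is -lu, giving *ozujoglu*.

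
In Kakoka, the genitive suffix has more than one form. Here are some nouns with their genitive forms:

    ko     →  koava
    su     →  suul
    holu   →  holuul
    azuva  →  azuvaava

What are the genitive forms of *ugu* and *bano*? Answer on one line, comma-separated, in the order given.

The suffix is conditioned by the last vowel: -ul when the last vowel of the stem is a high vowel (*su*, *holu*); -ava when the last vowel of the stem is a non-high vowel (*ko*, *azuva*).
*ugu*: last vowel = /u/, a high vowel → -ul → *uguul*.
*bano*: last vowel = /o/, a non-high vowel → -ava → *banoava*.

uguul, banoava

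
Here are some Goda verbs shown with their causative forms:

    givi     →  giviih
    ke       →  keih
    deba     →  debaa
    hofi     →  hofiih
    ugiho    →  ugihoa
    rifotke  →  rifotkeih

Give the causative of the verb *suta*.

sutaa

Looking at the last vowel of each stem: -ih when the last vowel of the stem is a front vowel (*givi*, *ke*, *hofi*, *rifotke*); -a when the last vowel of the stem is a back vowel (*deba*, *ugiho*).
*suta*: last vowel = /a/, a back vowel → -a → *sutaa*.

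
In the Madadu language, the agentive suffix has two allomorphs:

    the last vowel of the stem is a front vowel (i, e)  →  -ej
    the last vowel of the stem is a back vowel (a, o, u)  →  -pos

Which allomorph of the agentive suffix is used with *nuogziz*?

*nuogziz* — last vowel /i/ (a front vowel) → -ej.

-ej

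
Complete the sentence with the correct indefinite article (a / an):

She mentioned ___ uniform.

The indefinite article is chosen by the initial *sound* of the following word, not its spelling.
*uniform* begins with the sound /juː/ (u pronounced /juː/) — a consonant sound.
So the article is *a*: She mentioned a uniform.

a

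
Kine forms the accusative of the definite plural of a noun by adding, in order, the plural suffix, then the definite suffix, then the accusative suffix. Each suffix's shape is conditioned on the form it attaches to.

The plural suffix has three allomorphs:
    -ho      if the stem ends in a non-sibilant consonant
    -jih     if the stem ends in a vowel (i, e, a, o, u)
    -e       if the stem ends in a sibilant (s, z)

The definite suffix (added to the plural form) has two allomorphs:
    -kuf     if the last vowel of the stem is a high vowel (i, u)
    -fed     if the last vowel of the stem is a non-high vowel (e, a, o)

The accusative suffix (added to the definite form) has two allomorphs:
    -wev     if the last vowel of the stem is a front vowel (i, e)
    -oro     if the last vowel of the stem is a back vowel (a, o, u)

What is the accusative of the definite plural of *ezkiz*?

ezkizefedwev

*ezkiz* — final sound /z/ (a sibilant) → -e → *ezkize*.
Since the last vowel of the plural form *ezkize* is /e/ (a non-high vowel), it takes -fed, giving *ezkizefed*.
The last vowel of the definite form *ezkizefed* is /e/, which is a front vowel, so the accusative suffix is -wev, giving *ezkizefedwev*.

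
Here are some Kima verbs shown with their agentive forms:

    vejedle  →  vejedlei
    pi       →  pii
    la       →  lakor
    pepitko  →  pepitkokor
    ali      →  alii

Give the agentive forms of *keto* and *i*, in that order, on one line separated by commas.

Looking at the last vowel of each stem: -i when the last vowel of the stem is a front vowel (*vejedle*, *pi*, *ali*); -kor when the last vowel of the stem is a back vowel (*la*, *pepitko*).
*keto* — last vowel /o/ (a back vowel) → -kor → *ketokor*.
*i* — last vowel /i/ (a front vowel) → -i → *ii*.

ketokor, ii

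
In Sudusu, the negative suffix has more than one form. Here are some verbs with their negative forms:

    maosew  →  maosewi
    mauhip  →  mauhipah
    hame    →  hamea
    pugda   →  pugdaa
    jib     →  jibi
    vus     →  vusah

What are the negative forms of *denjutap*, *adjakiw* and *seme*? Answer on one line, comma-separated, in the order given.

denjutapah, adjakiwi, semea

The suffix is conditioned by the final sound: -ah when the stem ends in a voiceless consonant (*mauhip*, *vus*); -i when the stem ends in a voiced consonant (*maosew*, *jib*); -a when the stem ends in a vowel (*hame*, *pugda*).
The final sound of *denjutap* is /p/, which is a voiceless consonant, so the suffix is -ah, giving *denjutapah*.
Since the final sound of *adjakiw* is /w/ (a voiced consonant), it takes -i, giving *adjakiwi*.
*seme* — final sound /e/ (a vowel) → -a → *semea*.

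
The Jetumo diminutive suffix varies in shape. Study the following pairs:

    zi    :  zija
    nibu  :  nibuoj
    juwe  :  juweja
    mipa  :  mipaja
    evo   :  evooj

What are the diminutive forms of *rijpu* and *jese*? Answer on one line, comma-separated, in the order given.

rijpuoj, jeseja

The alternation tracks the last vowel of the stem — -oj when the last vowel of the stem is a rounded vowel (*nibu*, *evo*); -ja when the last vowel of the stem is an unrounded vowel (*zi*, *juwe*, *mipa*).
Since the last vowel of *rijpu* is /u/ (a rounded vowel), it takes -oj, giving *rijpuoj*.
*jese*: last vowel = /e/, an unrounded vowel → -ja → *jeseja*.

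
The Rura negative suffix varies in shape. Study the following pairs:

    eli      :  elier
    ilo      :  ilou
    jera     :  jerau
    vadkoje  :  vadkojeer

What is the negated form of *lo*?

Looking at the last vowel of each stem: -er when the last vowel of the stem is a front vowel (*eli*, *vadkoje*); -u when the last vowel of the stem is a back vowel (*ilo*, *jera*).
*lo* — last vowel /o/ (a back vowel) → -u → *lou*.

lou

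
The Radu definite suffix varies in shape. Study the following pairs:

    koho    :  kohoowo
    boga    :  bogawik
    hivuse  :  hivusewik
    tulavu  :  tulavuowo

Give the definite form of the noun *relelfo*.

relelfoowo

The pattern is rounding harmony: -owo when the last vowel of the stem is a rounded vowel (*koho*, *tulavu*); -wik when the last vowel of the stem is an unrounded vowel (*boga*, *hivuse*).
The last vowel of *relelfo* is /o/, which is a rounded vowel, so the suffix is -owo, giving *relelfoowo*.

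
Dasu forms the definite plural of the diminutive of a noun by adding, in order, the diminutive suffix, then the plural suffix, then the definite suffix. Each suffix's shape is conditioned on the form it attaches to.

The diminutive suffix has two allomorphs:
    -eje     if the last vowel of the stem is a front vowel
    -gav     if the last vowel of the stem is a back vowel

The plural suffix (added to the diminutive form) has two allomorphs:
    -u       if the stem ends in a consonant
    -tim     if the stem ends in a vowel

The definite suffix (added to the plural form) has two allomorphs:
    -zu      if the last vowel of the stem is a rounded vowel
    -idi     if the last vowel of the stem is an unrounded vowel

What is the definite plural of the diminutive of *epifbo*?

Since the last vowel of *epifbo* is /o/ (a back vowel), it takes -gav, giving *epifbogav*.
The diminutive form *epifbogav*: final sound = /v/, a consonant → -u → *epifbogavu*.
The last vowel of the plural form *epifbogavu* is /u/, which is a rounded vowel, so the definite suffix is -zu, giving *epifbogavuzu*.

epifbogavuzu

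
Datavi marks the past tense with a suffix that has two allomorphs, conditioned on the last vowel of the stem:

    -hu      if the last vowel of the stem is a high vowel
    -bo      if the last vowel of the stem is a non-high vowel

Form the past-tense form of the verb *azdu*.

azduhu

*azdu* — last vowel /u/ (a high vowel) → -hu → *azduhu*.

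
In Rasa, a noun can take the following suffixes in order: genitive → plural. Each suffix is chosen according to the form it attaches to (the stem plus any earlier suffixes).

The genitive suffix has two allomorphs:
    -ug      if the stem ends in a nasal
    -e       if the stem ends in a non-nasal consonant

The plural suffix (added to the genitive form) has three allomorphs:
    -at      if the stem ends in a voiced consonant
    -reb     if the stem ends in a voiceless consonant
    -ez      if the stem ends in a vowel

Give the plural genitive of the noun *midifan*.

midifanugat

*midifan*: final consonant = /n/, a nasal → -ug → *midifanug*.
The genitive form *midifanug* — final sound /g/ (a voiced consonant) → -at → *midifanugat*.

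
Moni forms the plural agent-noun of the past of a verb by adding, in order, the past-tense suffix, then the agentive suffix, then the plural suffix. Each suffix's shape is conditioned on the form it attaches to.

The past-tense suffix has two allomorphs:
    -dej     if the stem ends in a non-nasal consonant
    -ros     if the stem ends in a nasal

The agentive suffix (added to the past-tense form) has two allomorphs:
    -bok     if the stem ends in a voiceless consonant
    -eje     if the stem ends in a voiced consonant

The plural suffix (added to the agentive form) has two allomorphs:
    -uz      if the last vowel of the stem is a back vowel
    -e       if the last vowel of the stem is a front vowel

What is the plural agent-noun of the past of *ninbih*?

*ninbih*: final consonant = /h/, non-nasal → -dej → *ninbihdej*.
The past-tense form *ninbihdej*: final consonant = /j/, voiced → -eje → *ninbihdejeje*.
The agentive form *ninbihdejeje* — last vowel /e/ (a front vowel) → -e → *ninbihdejejee*.

ninbihdejejee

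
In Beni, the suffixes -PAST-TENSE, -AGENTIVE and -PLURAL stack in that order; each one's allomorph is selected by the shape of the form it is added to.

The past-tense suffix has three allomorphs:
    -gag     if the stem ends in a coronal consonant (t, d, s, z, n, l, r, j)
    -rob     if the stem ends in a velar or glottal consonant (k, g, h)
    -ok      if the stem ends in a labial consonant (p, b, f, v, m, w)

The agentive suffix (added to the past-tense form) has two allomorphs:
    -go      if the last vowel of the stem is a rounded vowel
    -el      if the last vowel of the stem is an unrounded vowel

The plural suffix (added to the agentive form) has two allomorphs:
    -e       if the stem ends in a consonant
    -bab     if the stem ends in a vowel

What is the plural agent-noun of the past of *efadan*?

*efadan*: final consonant = /n/, coronal → -gag → *efadangag*.
The last vowel of the past-tense form *efadangag* is /a/, which is an unrounded vowel, so the agentive suffix is -el, giving *efadangagel*.
The agentive form *efadangagel* — final sound /l/ (a consonant) → -e → *efadangagele*.

efadangagele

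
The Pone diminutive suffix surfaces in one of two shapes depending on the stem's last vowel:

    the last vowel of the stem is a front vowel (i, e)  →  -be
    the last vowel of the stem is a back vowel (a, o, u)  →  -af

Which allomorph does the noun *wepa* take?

*wepa*: last vowel = /a/, a back vowel → -af.

-af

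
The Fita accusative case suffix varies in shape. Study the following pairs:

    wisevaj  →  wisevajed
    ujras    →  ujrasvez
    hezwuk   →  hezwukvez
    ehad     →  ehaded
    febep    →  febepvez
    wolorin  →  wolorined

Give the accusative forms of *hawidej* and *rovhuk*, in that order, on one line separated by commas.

The pattern is voicing of the final consonant: -vez when the stem ends in a voiceless consonant (*ujras*, *hezwuk*, *febep*); -ed when the stem ends in a voiced consonant (*wisevaj*, *ehad*, *wolorin*).
Since the final consonant of *hawidej* is /j/ (voiced), it takes -ed, giving *hawidejed*.
The final consonant of *rovhuk* is /k/, which is voiceless, so the suffix is -vez, giving *rovhukvez*.

hawidejed, rovhukvez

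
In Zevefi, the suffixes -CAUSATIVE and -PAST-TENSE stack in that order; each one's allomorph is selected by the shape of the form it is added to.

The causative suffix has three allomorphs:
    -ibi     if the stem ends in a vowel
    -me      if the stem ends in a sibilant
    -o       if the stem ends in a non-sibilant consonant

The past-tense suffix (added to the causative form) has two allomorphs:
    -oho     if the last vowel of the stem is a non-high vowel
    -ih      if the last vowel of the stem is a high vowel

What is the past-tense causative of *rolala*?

Since the final sound of *rolala* is /a/ (a vowel), it takes -ibi, giving *rolalaibi*.
The causative form *rolalaibi*: last vowel = /i/, a high vowel → -ih → *rolalaibiih*.

rolalaibiih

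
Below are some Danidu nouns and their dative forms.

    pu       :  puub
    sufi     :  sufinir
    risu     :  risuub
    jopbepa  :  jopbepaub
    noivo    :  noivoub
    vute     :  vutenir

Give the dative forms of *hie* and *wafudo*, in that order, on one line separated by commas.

hienir, wafudoub

Looking at the last vowel of each stem: -nir when the last vowel of the stem is a front vowel (*sufi*, *vute*); -ub when the last vowel of the stem is a back vowel (*pu*, *risu*, *jopbepa*, *noivo*).
*hie* — last vowel /e/ (a front vowel) → -nir → *hienir*.
The last vowel of *wafudo* is /o/, which is a back vowel, so the suffix is -ub, giving *wafudoub*.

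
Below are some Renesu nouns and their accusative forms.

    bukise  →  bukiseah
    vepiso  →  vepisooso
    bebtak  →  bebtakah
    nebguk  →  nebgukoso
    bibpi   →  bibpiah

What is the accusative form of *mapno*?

The pattern is rounding harmony: -oso when the last vowel of the stem is a rounded vowel (*vepiso*, *nebguk*); -ah when the last vowel of the stem is an unrounded vowel (*bukise*, *bebtak*, *bibpi*).
*mapno* — last vowel /o/ (a rounded vowel) → -oso → *mapnooso*.

mapnooso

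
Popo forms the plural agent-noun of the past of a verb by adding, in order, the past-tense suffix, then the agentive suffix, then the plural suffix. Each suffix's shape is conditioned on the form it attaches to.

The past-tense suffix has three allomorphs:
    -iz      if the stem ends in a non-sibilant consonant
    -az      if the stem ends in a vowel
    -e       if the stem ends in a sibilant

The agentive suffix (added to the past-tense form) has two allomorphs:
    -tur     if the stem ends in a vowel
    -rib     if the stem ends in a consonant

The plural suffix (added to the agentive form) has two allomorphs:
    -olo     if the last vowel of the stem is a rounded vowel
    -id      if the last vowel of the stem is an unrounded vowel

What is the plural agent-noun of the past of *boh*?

bohizribid

*boh*: final sound = /h/, a non-sibilant consonant → -iz → *bohiz*.
The final sound of the past-tense form *bohiz* is /z/, which is a consonant, so the agentive suffix is -rib, giving *bohizrib*.
The agentive form *bohizrib*: last vowel = /i/, an unrounded vowel → -id → *bohizribid*.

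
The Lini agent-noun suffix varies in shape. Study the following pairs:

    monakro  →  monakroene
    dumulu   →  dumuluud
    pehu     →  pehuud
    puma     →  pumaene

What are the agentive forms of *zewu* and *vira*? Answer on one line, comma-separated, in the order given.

zewuud, viraene

The alternation tracks the last vowel of the stem — -ud when the last vowel of the stem is a high vowel (*dumulu*, *pehu*); -ene when the last vowel of the stem is a non-high vowel (*monakro*, *puma*).
The last vowel of *zewu* is /u/, which is a high vowel, so the suffix is -ud, giving *zewuud*.
*vira* — last vowel /a/ (a non-high vowel) → -ene → *viraene*.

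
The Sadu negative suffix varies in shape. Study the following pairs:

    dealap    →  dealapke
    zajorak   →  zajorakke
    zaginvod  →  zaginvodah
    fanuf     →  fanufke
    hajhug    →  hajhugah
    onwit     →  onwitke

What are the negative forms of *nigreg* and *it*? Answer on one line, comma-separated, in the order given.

The pattern is voicing of the final consonant: -ke when the stem ends in a voiceless consonant (*dealap*, *zajorak*, *fanuf*, *onwit*); -ah when the stem ends in a voiced consonant (*zaginvod*, *hajhug*).
The final consonant of *nigreg* is /g/, which is voiced, so the suffix is -ah, giving *nigregah*.
Since the final consonant of *it* is /t/ (voiceless), it takes -ke, giving *itke*.

nigregah, itke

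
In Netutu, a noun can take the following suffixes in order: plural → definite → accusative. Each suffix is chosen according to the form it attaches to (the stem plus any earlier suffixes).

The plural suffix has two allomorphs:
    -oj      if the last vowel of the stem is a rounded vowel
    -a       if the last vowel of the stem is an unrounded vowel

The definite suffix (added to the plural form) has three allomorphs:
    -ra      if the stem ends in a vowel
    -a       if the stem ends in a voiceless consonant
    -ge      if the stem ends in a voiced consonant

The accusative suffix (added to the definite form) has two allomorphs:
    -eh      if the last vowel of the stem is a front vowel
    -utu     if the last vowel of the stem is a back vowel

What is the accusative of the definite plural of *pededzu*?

pededzuojgeeh

*pededzu* — last vowel /u/ (a rounded vowel) → -oj → *pededzuoj*.
Since the final sound of the plural form *pededzuoj* is /j/ (a voiced consonant), it takes -ge, giving *pededzuojge*.
Since the last vowel of the definite form *pededzuojge* is /e/ (a front vowel), it takes -eh, giving *pededzuojgeeh*.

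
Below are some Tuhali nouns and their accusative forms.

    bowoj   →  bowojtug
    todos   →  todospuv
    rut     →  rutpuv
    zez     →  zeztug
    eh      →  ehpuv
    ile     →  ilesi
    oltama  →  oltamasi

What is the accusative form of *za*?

Looking at the final sound of each stem: -puv when the stem ends in a voiceless consonant (*todos*, *rut*, *eh*); -tug when the stem ends in a voiced consonant (*bowoj*, *zez*); -si when the stem ends in a vowel (*ile*, *oltama*).
The final sound of *za* is /a/, which is a vowel, so the suffix is -si, giving *zasi*.

zasi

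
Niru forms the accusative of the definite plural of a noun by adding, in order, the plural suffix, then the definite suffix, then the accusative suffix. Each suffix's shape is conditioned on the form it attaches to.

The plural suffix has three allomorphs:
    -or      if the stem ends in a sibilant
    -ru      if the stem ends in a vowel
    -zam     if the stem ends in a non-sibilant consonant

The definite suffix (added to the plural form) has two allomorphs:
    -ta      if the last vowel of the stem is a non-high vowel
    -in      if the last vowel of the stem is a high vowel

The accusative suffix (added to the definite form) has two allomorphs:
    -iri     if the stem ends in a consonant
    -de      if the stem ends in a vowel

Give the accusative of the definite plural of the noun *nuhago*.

*nuhago*: final sound = /o/, a vowel → -ru → *nuhagoru*.
The plural form *nuhagoru*: last vowel = /u/, a high vowel → -in → *nuhagoruin*.
Since the final sound of the definite form *nuhagoruin* is /n/ (a consonant), it takes -iri, giving *nuhagoruiniri*.

nuhagoruiniri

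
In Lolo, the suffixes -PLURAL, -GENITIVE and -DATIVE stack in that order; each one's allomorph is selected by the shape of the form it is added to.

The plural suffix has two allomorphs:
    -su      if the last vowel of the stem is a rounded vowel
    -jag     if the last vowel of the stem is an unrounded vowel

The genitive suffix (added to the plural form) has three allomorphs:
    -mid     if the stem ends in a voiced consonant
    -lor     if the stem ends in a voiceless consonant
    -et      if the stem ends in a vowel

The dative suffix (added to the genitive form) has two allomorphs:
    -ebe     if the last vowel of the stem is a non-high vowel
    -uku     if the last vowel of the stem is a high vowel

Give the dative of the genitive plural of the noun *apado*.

apadosuetebe

*apado* — last vowel /o/ (a rounded vowel) → -su → *apadosu*.
The plural form *apadosu* — final sound /u/ (a vowel) → -et → *apadosuet*.
The genitive form *apadosuet* — last vowel /e/ (a non-high vowel) → -ebe → *apadosuetebe*.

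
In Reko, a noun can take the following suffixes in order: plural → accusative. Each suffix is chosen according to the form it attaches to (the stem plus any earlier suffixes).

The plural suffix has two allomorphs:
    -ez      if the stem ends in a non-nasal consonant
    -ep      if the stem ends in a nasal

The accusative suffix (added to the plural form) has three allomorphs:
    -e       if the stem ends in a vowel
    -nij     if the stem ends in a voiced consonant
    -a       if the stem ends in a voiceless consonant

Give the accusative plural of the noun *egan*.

*egan* — final consonant /n/ (a nasal) → -ep → *eganep*.
Since the final sound of the plural form *eganep* is /p/ (a voiceless consonant), it takes -a, giving *eganepa*.

eganepa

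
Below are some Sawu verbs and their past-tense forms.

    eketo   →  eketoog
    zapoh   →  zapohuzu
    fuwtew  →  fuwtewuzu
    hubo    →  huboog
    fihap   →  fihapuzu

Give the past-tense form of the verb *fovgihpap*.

fovgihpapuzu

Looking at the final sound of each stem: -uzu when the stem ends in a consonant (*zapoh*, *fuwtew*, *fihap*); -og when the stem ends in a vowel (*eketo*, *hubo*).
Since the final sound of *fovgihpap* is /p/ (a consonant), it takes -uzu, giving *fovgihpapuzu*.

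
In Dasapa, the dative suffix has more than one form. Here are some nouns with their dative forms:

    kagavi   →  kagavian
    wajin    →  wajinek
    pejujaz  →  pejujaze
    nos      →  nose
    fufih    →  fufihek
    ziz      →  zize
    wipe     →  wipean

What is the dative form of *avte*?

The suffix is conditioned by the final sound: -e when the stem ends in a sibilant (*pejujaz*, *nos*, *ziz*); -ek when the stem ends in a non-sibilant consonant (*wajin*, *fufih*); -an when the stem ends in a vowel (*kagavi*, *wipe*).
Since the final sound of *avte* is /e/ (a vowel), it takes -an, giving *avtean*.

avtean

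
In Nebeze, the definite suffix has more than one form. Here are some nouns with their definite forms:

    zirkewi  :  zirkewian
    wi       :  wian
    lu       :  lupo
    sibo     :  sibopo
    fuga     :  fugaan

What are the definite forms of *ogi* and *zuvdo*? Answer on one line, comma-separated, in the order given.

Looking at the last vowel of each stem: -po when the last vowel of the stem is a rounded vowel (*lu*, *sibo*); -an when the last vowel of the stem is an unrounded vowel (*zirkewi*, *wi*, *fuga*).
The last vowel of *ogi* is /i/, which is an unrounded vowel, so the suffix is -an, giving *ogian*.
*zuvdo* — last vowel /o/ (a rounded vowel) → -po → *zuvdopo*.

ogian, zuvdopo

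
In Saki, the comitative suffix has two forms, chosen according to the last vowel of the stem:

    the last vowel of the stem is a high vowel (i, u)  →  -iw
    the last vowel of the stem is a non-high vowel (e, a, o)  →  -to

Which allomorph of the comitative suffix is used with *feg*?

The last vowel of *feg* is /e/, which is a non-high vowel, so the suffix is -to.

-to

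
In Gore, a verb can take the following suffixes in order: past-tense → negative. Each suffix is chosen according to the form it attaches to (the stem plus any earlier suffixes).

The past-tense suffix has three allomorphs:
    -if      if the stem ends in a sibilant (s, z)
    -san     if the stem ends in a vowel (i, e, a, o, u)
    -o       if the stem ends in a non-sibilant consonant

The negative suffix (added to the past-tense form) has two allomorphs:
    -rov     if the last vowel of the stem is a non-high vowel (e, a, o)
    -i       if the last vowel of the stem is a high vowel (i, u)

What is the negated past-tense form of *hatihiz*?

hatihizifi

*hatihiz*: final sound = /z/, a sibilant → -if → *hatihizif*.
Since the last vowel of the past-tense form *hatihizif* is /i/ (a high vowel), it takes -i, giving *hatihizifi*.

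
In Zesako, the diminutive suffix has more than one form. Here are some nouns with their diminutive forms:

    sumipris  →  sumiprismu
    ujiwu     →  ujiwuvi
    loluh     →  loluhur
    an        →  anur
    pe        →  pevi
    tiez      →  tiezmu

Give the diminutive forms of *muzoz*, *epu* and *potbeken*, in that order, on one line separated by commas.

The suffix is conditioned by the final sound: -mu when the stem ends in a sibilant (*sumipris*, *tiez*); -ur when the stem ends in a non-sibilant consonant (*loluh*, *an*); -vi when the stem ends in a vowel (*ujiwu*, *pe*).
*muzoz*: final sound = /z/, a sibilant → -mu → *muzozmu*.
*epu* — final sound /u/ (a vowel) → -vi → *epuvi*.
*potbeken*: final sound = /n/, a non-sibilant consonant → -ur → *potbekenur*.

muzozmu, epuvi, potbekenur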